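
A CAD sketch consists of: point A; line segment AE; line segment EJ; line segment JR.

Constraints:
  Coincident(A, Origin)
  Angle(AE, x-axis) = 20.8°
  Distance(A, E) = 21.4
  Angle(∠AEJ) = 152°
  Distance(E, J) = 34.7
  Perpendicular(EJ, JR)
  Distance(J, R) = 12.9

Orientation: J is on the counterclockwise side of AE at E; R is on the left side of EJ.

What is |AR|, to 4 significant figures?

53.67

A is at the origin; AE runs at 20.8° with length 21.4, so E = 21.4·(cos 20.8°, sin 20.8°) = (20.01, 7.599). ∠AEJ = 152.0°, so EJ runs at 20.8° + (180° − 152.0°) = 48.80° from the x-axis; with |EJ| = 34.7, J = E + 34.7·(cos 48.80°, sin 48.80°) = (42.86, 33.71). EJ is perpendicular to JR; with |JR| = 12.9 on the left of EJ, R = J + 12.9·(-0.7524, 0.6587) = (33.16, 42.21). Then |AR| = |R − A| = 53.67.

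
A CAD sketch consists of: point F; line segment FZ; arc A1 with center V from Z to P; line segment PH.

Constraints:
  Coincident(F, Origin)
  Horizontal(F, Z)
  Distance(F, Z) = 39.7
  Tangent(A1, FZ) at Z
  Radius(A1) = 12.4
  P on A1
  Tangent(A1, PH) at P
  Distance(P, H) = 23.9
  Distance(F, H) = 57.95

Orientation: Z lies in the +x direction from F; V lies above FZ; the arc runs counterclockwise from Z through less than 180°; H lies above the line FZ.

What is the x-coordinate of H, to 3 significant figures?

42.7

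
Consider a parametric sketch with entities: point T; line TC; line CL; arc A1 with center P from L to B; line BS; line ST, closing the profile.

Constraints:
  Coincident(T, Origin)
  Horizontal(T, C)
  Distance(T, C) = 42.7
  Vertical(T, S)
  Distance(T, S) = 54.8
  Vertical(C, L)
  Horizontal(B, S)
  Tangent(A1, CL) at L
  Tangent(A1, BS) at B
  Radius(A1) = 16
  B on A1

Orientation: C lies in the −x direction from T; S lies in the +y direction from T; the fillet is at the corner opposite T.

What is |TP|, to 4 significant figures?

47.10

T is at the origin; T and C share the same y with |TC| = 42.7 and C on the −x side, so C = (-42.70, 0.000). T and S share the same x with |TS| = 54.8 and S on the +y side, so S = (0.000, 54.80). The virtual corner opposite T is at (-42.70, 54.80). Since A1 is tangent to CL there, PL ⟂ CL and the tangent condition forces PB to be normal to BS, with radius 16.0, so the center P sits 16.0 in from both sides at P = (-26.70, 38.80). Then |TP| = |P − T| = 47.10.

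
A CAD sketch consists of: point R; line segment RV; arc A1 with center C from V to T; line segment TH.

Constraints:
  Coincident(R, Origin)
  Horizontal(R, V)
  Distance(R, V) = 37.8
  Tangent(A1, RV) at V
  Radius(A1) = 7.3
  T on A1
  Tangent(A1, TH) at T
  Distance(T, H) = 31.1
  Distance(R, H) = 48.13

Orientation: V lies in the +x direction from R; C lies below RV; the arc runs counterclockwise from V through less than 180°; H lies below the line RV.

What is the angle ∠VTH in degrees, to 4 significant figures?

136.0°

Checks: R.y = 0.00, V.y = 0.00 ✓; ∠(CV, VR) = 90.00° ✓; |CT| = 7.300 ✓; ∠(CT, TH) = 90.00° ✓; |TH| = 31.10 ✓; |RH| = 48.13 ✓.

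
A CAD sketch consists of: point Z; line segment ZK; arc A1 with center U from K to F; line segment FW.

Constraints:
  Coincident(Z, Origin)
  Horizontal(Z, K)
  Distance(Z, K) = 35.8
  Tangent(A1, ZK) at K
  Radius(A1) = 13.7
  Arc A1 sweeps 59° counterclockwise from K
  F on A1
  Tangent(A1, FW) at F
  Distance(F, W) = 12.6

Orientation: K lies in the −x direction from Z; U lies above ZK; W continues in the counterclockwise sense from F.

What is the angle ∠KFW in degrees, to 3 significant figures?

151°

On A1, K sits at bearing -90° from U; a 59° counterclockwise sweep puts F at bearing -31°, so F = U + 13.7·(cos -31°, sin -31°) = (-24.1, 6.64). The tangent condition forces UF to be normal to FW, so FW runs along (−sin -31°, cos -31°); with |FW| = 12.6, W = (-17.6, 17.4). Then cos ∠KFW = FK·FW / (|FK||FW|), giving 151°.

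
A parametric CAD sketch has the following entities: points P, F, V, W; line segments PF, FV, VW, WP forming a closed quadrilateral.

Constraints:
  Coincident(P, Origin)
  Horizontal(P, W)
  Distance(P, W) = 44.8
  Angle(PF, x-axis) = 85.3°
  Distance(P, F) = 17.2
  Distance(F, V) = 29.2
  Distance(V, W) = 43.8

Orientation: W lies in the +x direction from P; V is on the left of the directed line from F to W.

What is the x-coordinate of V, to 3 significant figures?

22.3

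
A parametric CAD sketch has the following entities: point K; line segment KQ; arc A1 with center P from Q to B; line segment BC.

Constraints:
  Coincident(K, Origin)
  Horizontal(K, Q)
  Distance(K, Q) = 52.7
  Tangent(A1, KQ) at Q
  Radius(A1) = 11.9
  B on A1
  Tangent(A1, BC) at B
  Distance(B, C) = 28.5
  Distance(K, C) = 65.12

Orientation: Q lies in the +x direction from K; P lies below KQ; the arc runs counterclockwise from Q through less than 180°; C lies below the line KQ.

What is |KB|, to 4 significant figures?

44.00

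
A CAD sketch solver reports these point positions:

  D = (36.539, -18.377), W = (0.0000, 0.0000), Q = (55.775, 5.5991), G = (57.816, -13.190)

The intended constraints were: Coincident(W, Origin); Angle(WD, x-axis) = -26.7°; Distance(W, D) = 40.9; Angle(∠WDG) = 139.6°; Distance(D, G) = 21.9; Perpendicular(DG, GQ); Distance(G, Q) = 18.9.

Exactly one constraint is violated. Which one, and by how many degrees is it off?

Perpendicular(DG, GQ) — off by 7.50°.

W = (0.00, 0.00) ✓; WD at -26.70° ✓; |WD| = 40.90 ✓; ∠WDG = 139.6° ✓; |DG| = 21.90 ✓; ∠(DG, GQ) = 82.50° ✗; |GQ| = 18.90 ✓.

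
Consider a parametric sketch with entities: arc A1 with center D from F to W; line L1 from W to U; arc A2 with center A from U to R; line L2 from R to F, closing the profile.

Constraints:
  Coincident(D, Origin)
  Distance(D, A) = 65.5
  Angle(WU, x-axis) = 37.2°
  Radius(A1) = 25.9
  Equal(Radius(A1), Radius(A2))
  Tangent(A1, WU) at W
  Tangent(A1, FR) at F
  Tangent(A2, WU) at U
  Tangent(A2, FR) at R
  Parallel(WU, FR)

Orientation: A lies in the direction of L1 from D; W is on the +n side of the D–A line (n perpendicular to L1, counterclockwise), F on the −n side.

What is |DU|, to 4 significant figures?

70.43

Tangency of A1 to both parallel lines with radius 25.9 puts W and F at D ± 25.9·n: W = (-15.66, 20.63), F = (15.66, -20.63). Equal radii place U and R the same way about A: U = A + 25.9·n = (36.51, 60.23), R = A − 25.9·n = (67.83, 18.97). Then |DU| = |U − D| = 70.43.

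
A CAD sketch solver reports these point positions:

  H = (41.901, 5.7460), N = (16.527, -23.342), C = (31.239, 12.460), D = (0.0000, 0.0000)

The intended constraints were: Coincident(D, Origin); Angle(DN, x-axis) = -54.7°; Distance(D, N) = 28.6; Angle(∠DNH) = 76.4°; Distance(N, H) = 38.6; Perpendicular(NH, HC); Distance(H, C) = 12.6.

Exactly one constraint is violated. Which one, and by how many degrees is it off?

Perpendicular(NH, HC) — off by 8.90°.

D = (0.00, 0.00) ✓; DN at -54.70° ✓; |DN| = 28.60 ✓; ∠DNH = 76.40° ✓; |NH| = 38.60 ✓; ∠(NH, HC) = 98.90° ✗; |HC| = 12.60 ✓.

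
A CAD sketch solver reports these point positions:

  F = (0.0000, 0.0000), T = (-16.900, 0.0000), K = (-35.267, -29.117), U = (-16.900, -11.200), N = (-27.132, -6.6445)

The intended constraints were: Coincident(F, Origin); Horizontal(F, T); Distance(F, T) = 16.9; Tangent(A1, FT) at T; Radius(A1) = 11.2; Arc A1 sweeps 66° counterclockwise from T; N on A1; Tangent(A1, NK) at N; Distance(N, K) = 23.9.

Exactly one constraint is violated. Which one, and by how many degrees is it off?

Tangent(A1, NK) at N — off by 4.10°.

F = (0.00, 0.00) ✓; F.y = 0.00, T.y = 0.00 ✓; |FT| = 16.90 ✓; ∠(UT, TF) = 90.00° ✓; |UT| = 11.20 ✓; bearing(U→N) − bearing(U→T) = 66.00° ✓; |UN| = 11.20 ✓; ∠(UN, NK) = 85.90° ✗; |NK| = 23.90 ✓.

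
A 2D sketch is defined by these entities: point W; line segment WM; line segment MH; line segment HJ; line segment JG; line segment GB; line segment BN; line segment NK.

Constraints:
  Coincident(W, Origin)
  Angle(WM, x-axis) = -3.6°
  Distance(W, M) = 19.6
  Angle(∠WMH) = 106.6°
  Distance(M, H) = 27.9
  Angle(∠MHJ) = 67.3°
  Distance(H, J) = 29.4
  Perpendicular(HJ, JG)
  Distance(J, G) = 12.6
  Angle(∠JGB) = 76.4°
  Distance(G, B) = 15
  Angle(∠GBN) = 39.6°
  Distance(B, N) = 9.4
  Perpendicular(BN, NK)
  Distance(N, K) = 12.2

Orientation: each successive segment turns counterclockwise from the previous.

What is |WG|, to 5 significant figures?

11.089

W is at the origin; WM runs at -3.6° with length 19.6, so M = (19.561, -1.2307). ∠WMH = 106.6° gives MH at 69.800° from the x-axis; with |MH| = 27.9, H = (29.195, 24.953). ∠MHJ = 67.3° gives HJ at -177.50° from the x-axis; with |HJ| = 29.4, J = (-0.17687, 23.671). HJ ⟂ JG, so JG runs at -87.500°; with |JG| = 12.6, G = (0.37273, 11.083). Then |WG| = |G − W| = 11.089.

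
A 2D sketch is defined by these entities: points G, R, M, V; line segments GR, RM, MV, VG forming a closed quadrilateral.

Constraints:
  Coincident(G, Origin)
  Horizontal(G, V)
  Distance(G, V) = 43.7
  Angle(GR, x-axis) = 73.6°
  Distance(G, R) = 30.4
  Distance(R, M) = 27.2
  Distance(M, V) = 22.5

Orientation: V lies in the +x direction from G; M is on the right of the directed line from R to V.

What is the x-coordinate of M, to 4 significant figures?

21.86

G is at the origin; G and V share the same y with |GV| = 43.7 and V in +x, so V = (43.7, 0). GR runs at 73.6° with |GR| = 30.4, so R = (8.583, 29.16). M is determined by |RM| = 27.2 and |MV| = 22.5 together: it lies at the intersection of circle(R, 27.2) and circle(V, 22.5). With |RV| = 45.65, the foot of the radical line on RV is 25.38 from R and the perpendicular offset is √(27.2² − 25.38²) = 9.776. Taking the right-of-RV solution: M = (21.86, 5.426).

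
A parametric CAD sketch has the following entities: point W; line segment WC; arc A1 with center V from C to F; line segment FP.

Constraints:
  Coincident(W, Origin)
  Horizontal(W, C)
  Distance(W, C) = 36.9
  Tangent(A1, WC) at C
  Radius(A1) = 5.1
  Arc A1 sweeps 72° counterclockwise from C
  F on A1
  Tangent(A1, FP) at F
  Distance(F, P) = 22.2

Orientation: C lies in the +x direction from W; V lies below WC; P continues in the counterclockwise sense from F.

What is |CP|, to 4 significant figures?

27.28

On A1, C sits at bearing 90° from V; a 72° counterclockwise sweep puts F at bearing 162°, so F = V + 5.1·(cos 162°, sin 162°) = (32.05, -3.524). Tangency of A1 to FP means the radius VF is perpendicular to FP, so FP runs along (−sin 162°, cos 162°); with |FP| = 22.2, P = (25.19, -24.64). Then |CP| = |P − C| = 27.28.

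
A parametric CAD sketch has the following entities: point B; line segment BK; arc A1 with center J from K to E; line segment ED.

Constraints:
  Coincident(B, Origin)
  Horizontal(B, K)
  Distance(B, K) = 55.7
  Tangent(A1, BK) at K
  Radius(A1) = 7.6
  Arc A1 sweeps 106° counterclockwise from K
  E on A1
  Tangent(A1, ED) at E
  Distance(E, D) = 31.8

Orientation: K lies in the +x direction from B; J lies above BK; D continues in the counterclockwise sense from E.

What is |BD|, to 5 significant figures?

67.551

B is at the origin; B and K share the same y with |BK| = 55.7 and K on the +x side, so K = (55.700, 0.0000). Tangency of A1 to BK means the radius JK is perpendicular to BK, so J = K + (0, 7.6) = (55.700, 7.6000). On A1, K sits at bearing -90° from J; a 106° counterclockwise sweep puts E at bearing 16°, so E = J + 7.6·(cos 16°, sin 16°) = (63.006, 9.6948). Tangency of A1 to ED means the radius JE is perpendicular to ED, so ED runs along (−sin 16°, cos 16°); with |ED| = 31.8, D = (54.240, 40.263). Then |BD| = |D − B| = 67.551.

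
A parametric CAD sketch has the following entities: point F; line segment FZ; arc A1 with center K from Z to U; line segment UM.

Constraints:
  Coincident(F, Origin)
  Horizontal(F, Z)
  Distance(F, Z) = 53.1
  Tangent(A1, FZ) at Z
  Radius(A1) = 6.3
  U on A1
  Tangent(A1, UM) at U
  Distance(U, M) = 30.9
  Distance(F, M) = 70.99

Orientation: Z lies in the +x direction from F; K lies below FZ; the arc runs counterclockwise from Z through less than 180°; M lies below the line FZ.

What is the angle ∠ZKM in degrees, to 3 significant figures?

166°

F is at the origin; FZ is horizontal with |FZ| = 53.1 and Z on the +x side, so Z = (53.1, 0.00). A1 meets FZ tangentially, so KZ is at right angles to FZ, so K = Z + (0, -6.3) = (53.1, -6.30). Since KU ⟂ UM (tangency), |KM| = √(6.3² + 30.9²) = 31.5 regardless of where U sits on A1. So M lies on both circle(F, 70.99) and circle(K, 31.5); the below-FZ intersection is M = (60.6, -36.9). U is the foot of the tangent from M: U = (47.4, -9.00).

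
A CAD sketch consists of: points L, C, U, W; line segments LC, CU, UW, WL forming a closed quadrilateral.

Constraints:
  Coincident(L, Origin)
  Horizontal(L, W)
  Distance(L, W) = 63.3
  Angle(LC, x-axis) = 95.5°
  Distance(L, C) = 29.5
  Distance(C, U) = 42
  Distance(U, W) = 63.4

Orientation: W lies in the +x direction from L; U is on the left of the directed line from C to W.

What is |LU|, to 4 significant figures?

62.59

L is at the origin; LW is horizontal with |LW| = 63.3 and W in +x, so W = (63.3, 0). LC runs at 95.5° with |LC| = 29.5, so C = (-2.827, 29.36). U is determined by |CU| = 42.0 and |UW| = 63.4 together: it lies at the intersection of circle(C, 42.0) and circle(W, 63.4). With |CW| = 72.35, the foot of the radical line on CW is 20.59 from C and the perpendicular offset is √(42.0² − 20.59²) = 36.61. Taking the left-of-CW solution: U = (30.85, 54.46).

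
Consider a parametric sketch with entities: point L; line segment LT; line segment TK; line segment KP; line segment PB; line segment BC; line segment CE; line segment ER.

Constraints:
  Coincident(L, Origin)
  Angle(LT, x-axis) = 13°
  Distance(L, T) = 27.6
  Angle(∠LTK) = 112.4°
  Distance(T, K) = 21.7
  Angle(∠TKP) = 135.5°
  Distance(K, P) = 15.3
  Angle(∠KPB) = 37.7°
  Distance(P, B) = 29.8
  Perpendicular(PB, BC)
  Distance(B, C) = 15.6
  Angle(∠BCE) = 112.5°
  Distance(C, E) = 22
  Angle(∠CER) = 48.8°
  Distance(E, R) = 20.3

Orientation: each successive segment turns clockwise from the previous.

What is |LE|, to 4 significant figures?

54.02

PB ⟂ BC, so BC runs at 28.60°; with |BC| = 15.6, C = (36.47, 7.044). ∠BCE = 112.5° gives CE at -38.90° from the x-axis; with |CE| = 22.0, E = (53.60, -6.771). Then |LE| = |E − L| = 54.02.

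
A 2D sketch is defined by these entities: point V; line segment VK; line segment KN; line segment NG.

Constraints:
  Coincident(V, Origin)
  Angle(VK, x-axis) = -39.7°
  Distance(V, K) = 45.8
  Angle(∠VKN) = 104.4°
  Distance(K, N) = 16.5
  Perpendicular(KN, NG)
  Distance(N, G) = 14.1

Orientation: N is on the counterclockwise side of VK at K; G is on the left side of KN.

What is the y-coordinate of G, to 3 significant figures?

-8.16

V is at the origin; VK runs at -39.7° with length 45.8, so K = 45.8·(cos -39.7°, sin -39.7°) = (35.2, -29.3). ∠VKN = 104.4°, so KN runs at -39.7° + (180° − 104.4°) = 35.9° from the x-axis; with |KN| = 16.5, N = K + 16.5·(cos 35.9°, sin 35.9°) = (48.6, -19.6). The perpendicularity gives NG at right angles to KN; with |NG| = 14.1 on the left of KN, G = N + 14.1·(-0.586, 0.810) = (40.3, -8.16). So G.y = -8.16.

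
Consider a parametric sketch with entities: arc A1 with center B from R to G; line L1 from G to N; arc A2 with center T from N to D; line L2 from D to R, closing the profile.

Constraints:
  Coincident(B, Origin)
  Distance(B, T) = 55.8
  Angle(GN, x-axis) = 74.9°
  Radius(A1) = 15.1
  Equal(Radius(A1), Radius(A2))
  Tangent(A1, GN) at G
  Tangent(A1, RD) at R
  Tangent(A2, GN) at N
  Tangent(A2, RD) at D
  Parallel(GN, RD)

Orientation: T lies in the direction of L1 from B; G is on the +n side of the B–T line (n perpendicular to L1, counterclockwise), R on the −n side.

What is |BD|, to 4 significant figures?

57.81

Tangency of A1 to both parallel lines with radius 15.1 puts G and R at B ± 15.1·n: G = (-14.58, 3.934), R = (14.58, -3.934). Equal radii place N and D the same way about T: N = T + 15.1·n = (-0.04249, 57.81), D = T − 15.1·n = (29.11, 49.94). Then |BD| = |D − B| = 57.81.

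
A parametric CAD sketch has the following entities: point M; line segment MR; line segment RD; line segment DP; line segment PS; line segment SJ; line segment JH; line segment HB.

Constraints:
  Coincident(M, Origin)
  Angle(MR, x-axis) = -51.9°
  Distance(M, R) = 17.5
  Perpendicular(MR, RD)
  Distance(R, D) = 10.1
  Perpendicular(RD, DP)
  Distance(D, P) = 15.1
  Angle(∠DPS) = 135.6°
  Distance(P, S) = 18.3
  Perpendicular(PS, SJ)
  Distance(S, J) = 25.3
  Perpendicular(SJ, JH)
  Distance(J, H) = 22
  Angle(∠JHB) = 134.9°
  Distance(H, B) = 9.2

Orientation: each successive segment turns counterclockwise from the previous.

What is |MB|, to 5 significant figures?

23.141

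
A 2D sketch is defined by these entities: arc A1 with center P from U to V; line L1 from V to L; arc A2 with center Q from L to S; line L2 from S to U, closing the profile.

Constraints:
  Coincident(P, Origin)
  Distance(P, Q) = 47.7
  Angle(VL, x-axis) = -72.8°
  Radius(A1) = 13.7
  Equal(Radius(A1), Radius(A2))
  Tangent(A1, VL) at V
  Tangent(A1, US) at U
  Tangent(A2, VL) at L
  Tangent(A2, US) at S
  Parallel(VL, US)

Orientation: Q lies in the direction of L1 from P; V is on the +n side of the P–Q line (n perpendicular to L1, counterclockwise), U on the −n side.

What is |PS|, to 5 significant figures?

49.628

The slot axis is L1's direction at -72.8°, so u = (cos -72.8°, sin -72.8°) = (0.29571, -0.95528) and n = (−sin -72.8°, cos -72.8°) = (0.95528, 0.29571). P is at the origin and Q lies 47.7 along u from P, so Q = 47.7·u = (14.105, -45.567). Tangency of A1 to both parallel lines with radius 13.7 puts V and U at P ± 13.7·n: V = (13.087, 4.0512), U = (-13.087, -4.0512). Equal radii place L and S the same way about Q: L = Q + 13.7·n = (27.193, -41.516), S = Q − 13.7·n = (1.0180, -49.618). Then |PS| = |S − P| = 49.628.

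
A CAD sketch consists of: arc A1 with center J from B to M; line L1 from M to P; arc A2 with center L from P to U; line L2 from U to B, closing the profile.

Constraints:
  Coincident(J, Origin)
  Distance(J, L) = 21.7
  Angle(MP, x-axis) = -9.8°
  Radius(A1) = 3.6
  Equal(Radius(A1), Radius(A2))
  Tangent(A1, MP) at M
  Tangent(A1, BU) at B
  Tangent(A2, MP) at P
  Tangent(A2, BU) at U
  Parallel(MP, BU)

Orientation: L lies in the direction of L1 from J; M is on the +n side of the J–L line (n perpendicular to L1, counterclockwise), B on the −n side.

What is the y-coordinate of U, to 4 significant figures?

-7.241

The slot axis is L1's direction at -9.8°, so u = (cos -9.8°, sin -9.8°) = (0.9854, -0.1702) and n = (−sin -9.8°, cos -9.8°) = (0.1702, 0.9854). J is at the origin and L lies 21.7 along u from J, so L = 21.7·u = (21.38, -3.694). Tangency of A1 to both parallel lines with radius 3.6 puts M and B at J ± 3.6·n: M = (0.6128, 3.547), B = (-0.6128, -3.547). Equal radii place P and U the same way about L: P = L + 3.6·n = (22.00, -0.1461), U = L − 3.6·n = (20.77, -7.241). So U.y = -7.241.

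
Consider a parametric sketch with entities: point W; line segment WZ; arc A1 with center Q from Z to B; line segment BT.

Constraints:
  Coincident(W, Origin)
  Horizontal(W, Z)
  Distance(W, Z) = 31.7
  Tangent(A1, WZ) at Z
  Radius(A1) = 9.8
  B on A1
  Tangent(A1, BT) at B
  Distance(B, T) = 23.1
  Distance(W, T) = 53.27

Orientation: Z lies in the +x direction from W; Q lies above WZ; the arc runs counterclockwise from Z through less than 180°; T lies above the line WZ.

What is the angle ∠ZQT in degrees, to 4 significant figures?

155.5°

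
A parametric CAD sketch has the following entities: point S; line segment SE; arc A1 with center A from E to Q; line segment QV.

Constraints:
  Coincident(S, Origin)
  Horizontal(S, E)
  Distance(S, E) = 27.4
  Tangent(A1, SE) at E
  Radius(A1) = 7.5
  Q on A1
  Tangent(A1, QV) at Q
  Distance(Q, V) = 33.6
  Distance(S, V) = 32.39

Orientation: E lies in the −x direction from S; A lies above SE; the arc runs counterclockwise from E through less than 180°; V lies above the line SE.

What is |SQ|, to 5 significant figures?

21.311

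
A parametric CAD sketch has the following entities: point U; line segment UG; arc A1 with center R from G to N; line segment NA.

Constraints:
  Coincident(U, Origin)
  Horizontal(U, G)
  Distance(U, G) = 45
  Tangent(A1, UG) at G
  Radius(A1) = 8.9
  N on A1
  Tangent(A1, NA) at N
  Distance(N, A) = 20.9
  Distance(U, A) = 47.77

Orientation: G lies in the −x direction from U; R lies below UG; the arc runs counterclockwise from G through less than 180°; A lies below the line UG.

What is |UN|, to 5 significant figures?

53.598

Checks: ∠(RG, GU) = 90.00° ✓; |RG| = 8.900 ✓; |RN| = 8.900 ✓; ∠(RN, NA) = 90.00° ✓; |NA| = 20.90 ✓; |UA| = 47.77 ✓.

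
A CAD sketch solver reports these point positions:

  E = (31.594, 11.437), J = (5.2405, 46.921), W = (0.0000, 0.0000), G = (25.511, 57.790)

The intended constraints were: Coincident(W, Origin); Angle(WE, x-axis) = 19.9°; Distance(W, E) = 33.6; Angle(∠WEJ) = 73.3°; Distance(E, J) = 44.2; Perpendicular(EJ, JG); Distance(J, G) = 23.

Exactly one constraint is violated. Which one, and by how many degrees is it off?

Perpendicular(EJ, JG) — off by 8.40°.

W = (0.00, 0.00) ✓; WE at 19.90° ✓; |WE| = 33.60 ✓; ∠WEJ = 73.30° ✓; |EJ| = 44.20 ✓; ∠(EJ, JG) = 98.40° ✗; |JG| = 23.00 ✓.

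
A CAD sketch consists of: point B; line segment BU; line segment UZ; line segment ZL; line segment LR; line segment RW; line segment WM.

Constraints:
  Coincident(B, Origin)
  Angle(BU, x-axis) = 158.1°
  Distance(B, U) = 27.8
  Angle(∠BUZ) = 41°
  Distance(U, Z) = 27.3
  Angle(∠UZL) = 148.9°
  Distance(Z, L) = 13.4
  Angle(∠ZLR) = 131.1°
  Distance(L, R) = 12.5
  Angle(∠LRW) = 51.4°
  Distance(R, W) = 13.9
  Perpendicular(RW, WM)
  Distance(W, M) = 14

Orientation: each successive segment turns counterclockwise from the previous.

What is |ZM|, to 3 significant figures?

8.15

B is at the origin; BU runs at 158.1° with length 27.8, so U = (-25.8, 10.4). ∠BUZ = 41.0° gives UZ at -62.9° from the x-axis; with |UZ| = 27.3, Z = (-13.4, -13.9). ∠UZL = 148.9° gives ZL at -31.8° from the x-axis; with |ZL| = 13.4, L = (-1.97, -21.0). ∠ZLR = 131.1° gives LR at 17.1° from the x-axis; with |LR| = 12.5, R = (9.98, -17.3). ∠LRW = 51.4° gives RW at 146° from the x-axis; with |RW| = 13.9, W = (-1.50, -9.49). RW is perpendicular to WM, so WM runs at -124°; with |WM| = 14.0, M = (-9.39, -21.1). Then |ZM| = |M − Z| = 8.15.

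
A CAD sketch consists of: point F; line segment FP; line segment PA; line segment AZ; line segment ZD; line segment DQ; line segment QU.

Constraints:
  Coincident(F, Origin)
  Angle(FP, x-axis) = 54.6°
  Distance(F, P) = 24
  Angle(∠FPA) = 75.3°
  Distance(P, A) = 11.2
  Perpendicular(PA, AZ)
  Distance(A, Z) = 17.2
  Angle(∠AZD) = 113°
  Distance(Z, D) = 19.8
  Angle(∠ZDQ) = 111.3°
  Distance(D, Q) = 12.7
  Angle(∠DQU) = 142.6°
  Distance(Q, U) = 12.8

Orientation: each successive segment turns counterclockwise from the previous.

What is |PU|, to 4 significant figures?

17.71

∠ZDQ = 111.3° gives DQ at 25.00° from the x-axis; with |DQ| = 12.7, Q = (23.17, -0.8799). ∠DQU = 142.6° gives QU at 62.40° from the x-axis; with |QU| = 12.8, U = (29.10, 10.46). Then |PU| = |U − P| = 17.71.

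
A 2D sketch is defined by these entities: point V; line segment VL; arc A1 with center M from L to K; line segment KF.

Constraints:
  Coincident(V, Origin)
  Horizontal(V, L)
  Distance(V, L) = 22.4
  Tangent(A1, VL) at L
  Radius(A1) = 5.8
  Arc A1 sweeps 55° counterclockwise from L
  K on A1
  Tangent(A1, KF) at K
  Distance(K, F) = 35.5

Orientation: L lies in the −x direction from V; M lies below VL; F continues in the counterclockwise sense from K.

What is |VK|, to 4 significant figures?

27.26

A1 meets VL tangentially, so ML is at right angles to VL, so M = L + (0, -5.8) = (-22.40, -5.800). On A1, L sits at bearing 90° from M; a 55° counterclockwise sweep puts K at bearing 145°, so K = M + 5.8·(cos 145°, sin 145°) = (-27.15, -2.473). Then |VK| = |K − V| = 27.26.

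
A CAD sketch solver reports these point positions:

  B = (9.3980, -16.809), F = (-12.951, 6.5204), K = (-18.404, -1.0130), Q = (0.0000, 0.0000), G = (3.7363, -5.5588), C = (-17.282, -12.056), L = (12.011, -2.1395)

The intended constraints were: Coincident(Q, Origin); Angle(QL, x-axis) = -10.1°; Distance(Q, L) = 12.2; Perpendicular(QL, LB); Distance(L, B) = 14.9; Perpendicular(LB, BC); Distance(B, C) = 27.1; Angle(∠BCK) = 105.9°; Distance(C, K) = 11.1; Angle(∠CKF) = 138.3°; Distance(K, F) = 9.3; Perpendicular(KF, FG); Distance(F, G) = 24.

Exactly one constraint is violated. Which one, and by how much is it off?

Distance(F, G) = 24 — off by 3.40.

Q = (0.00, 0.00) ✓; QL at -10.10° ✓; |QL| = 12.20 ✓; ∠(QL, LB) = 90.00° ✓; |LB| = 14.90 ✓; ∠(LB, BC) = 90.00° ✓; |BC| = 27.10 ✓; ∠BCK = 105.9° ✓; |CK| = 11.10 ✓; ∠CKF = 138.3° ✓; |KF| = 9.300 ✓; ∠(KF, FG) = 90.00° ✓; |FG| = 20.60 ✗.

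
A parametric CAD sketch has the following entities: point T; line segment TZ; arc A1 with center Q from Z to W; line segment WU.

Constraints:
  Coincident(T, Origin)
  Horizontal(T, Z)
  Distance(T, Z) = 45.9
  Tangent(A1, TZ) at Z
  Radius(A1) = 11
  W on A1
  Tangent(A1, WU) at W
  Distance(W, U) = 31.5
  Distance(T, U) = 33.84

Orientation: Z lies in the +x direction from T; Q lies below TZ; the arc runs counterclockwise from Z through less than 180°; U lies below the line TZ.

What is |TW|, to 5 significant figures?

37.515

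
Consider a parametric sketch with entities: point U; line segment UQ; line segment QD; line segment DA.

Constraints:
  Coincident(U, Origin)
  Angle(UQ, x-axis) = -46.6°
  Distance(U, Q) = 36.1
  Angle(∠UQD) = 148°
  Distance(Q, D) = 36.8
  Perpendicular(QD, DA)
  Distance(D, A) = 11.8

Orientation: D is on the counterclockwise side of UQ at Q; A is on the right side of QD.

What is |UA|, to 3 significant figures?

74.2

U is at the origin; UQ runs at -46.6° with length 36.1, so Q = 36.1·(cos -46.6°, sin -46.6°) = (24.8, -26.2). ∠UQD = 148.0°, so QD runs at -46.6° + (180° − 148.0°) = -14.6° from the x-axis; with |QD| = 36.8, D = Q + 36.8·(cos -14.6°, sin -14.6°) = (60.4, -35.5). The perpendicularity gives DA at right angles to QD; with |DA| = 11.8 on the right of QD, A = D + 11.8·(-0.252, -0.968) = (57.4, -46.9). Then |UA| = |A − U| = 74.2.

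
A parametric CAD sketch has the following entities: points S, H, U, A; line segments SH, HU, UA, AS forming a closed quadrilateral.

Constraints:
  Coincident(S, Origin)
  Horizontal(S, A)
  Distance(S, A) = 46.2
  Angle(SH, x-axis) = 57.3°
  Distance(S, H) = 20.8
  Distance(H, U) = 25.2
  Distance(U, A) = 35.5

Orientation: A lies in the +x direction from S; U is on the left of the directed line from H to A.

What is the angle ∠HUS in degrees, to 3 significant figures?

9.57°

Checks: |HU| = 25.20 ✓; |UA| = 35.50 ✓.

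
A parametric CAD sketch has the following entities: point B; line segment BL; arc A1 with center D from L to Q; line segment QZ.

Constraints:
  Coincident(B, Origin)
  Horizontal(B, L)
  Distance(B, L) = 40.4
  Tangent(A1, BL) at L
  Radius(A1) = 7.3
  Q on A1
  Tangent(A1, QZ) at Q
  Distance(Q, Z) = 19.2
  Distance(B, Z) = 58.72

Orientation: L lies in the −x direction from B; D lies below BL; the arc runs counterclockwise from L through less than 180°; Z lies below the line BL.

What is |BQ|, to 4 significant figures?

47.41

Checks: |DQ| = 7.300 ✓; ∠(DQ, QZ) = 90.00° ✓; |QZ| = 19.20 ✓; |BZ| = 58.72 ✓.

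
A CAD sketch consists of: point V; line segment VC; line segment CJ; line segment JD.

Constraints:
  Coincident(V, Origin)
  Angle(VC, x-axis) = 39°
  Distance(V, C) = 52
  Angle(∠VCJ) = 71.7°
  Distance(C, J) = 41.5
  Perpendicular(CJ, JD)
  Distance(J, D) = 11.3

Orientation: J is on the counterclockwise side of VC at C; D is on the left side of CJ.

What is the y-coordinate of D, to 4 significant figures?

45.64

V is at the origin; VC runs at 39.0° with length 52.0, so C = 52.0·(cos 39.0°, sin 39.0°) = (40.41, 32.72). ∠VCJ = 71.7°, so CJ runs at 39.0° + (180° − 71.7°) = 147.3° from the x-axis; with |CJ| = 41.5, J = C + 41.5·(cos 147.3°, sin 147.3°) = (5.489, 55.14). CJ ⟂ JD; with |JD| = 11.3 on the left of CJ, D = J + 11.3·(-0.5402, -0.8415) = (-0.6158, 45.64). So D.y = 45.64.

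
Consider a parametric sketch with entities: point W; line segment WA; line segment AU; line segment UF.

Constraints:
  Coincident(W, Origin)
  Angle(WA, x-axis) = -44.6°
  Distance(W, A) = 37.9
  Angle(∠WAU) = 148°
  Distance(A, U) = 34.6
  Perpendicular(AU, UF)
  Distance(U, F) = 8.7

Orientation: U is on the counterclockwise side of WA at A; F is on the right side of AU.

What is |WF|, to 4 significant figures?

72.68

W is at the origin; WA runs at -44.6° with length 37.9, so A = 37.9·(cos -44.6°, sin -44.6°) = (26.99, -26.61). ∠WAU = 148.0°, so AU runs at -44.6° + (180° − 148.0°) = -12.60° from the x-axis; with |AU| = 34.6, U = A + 34.6·(cos -12.60°, sin -12.60°) = (60.75, -34.16). AU is perpendicular to UF; with |UF| = 8.7 on the right of AU, F = U + 8.7·(-0.2181, -0.9759) = (58.85, -42.65). Then |WF| = |F − W| = 72.68.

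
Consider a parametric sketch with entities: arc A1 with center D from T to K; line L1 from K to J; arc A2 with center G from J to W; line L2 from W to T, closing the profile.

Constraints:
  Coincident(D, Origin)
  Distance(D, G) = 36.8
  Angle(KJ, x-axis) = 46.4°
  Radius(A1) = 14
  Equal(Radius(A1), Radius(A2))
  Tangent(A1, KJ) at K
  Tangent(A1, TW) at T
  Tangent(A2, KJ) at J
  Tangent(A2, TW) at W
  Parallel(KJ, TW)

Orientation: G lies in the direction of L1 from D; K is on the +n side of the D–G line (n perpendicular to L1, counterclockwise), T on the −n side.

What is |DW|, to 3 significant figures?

39.4

Tangency of A1 to both parallel lines with radius 14.0 puts K and T at D ± 14.0·n: K = (-10.1, 9.65), T = (10.1, -9.65). Equal radii place J and W the same way about G: J = G + 14.0·n = (15.2, 36.3), W = G − 14.0·n = (35.5, 17.0). Then |DW| = |W − D| = 39.4.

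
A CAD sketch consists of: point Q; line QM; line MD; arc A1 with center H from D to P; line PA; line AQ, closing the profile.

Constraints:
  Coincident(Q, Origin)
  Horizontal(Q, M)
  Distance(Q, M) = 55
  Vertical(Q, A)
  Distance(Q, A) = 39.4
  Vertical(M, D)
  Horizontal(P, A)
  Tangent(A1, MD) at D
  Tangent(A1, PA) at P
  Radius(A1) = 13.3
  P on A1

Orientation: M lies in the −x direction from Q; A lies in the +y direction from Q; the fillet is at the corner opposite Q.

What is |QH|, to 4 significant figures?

49.19

Q and A share the same x with |QA| = 39.4 and A on the +y side, so A = (0.000, 39.40). The virtual corner opposite Q is at (-55.00, 39.40). A1 meets MD tangentially, so HD is at right angles to MD and tangency of A1 to PA means the radius HP is perpendicular to PA, with radius 13.3, so the center H sits 13.3 in from both sides at H = (-41.70, 26.10). Then |QH| = |H − Q| = 49.19.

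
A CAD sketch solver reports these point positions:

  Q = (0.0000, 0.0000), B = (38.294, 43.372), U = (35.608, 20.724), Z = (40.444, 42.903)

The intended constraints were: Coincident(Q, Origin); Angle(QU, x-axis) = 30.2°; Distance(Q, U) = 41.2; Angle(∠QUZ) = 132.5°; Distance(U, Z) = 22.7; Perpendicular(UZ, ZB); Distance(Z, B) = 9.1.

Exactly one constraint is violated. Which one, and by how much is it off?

Distance(Z, B) = 9.1 — off by 6.90.

Q = (0.00, 0.00) ✓; QU at 30.20° ✓; |QU| = 41.20 ✓; ∠QUZ = 132.5° ✓; |UZ| = 22.70 ✓; ∠(UZ, ZB) = 89.99° ✓; |ZB| = 2.201 ✗.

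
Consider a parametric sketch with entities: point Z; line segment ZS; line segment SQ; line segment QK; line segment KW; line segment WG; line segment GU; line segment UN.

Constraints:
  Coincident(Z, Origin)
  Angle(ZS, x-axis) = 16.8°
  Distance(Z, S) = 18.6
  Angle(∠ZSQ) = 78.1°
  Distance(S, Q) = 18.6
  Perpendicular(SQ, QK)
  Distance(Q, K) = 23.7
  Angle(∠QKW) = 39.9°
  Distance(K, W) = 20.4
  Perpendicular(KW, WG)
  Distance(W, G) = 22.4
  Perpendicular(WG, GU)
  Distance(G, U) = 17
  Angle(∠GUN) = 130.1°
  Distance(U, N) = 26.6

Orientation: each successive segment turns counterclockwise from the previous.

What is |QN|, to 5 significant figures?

34.518

The perpendicularity gives GU at right angles to WG, so GU runs at 168.80°; with |GU| = 17.0, U = (-4.2283, 31.623). ∠GUN = 130.1° gives UN at -141.30° from the x-axis; with |UN| = 26.6, N = (-24.988, 14.991). Then |QN| = |N − Q| = 34.518.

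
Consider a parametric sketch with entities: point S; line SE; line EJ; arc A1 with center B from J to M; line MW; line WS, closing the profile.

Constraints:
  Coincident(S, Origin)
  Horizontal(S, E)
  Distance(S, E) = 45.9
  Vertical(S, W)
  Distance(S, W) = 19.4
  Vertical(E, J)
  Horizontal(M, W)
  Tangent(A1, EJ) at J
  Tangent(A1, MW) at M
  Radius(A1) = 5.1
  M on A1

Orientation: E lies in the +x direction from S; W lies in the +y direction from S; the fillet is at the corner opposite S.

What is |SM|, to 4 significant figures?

45.18

The virtual corner opposite S is at (45.90, 19.40). Since A1 is tangent to EJ there, BJ ⟂ EJ and the tangent condition forces BM to be normal to MW, with radius 5.1, so the center B sits 5.1 in from both sides at B = (40.80, 14.30). That places the tangent points at J = (45.90, 14.30) on EJ and M = (40.80, 19.40) on MW. Then |SM| = |M − S| = 45.18.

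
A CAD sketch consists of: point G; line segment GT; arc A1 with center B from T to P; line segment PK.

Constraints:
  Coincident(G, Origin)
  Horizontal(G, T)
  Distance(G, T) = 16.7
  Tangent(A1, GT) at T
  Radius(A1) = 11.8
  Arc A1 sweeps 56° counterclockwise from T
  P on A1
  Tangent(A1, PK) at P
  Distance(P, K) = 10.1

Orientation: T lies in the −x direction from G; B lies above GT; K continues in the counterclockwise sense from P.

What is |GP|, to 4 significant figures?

8.655

G is at the origin; GT is horizontal with |GT| = 16.7 and T on the −x side, so T = (-16.70, 0.000). Tangency of A1 to GT means the radius BT is perpendicular to GT, so B = T + (0, 11.8) = (-16.70, 11.80). On A1, T sits at bearing -90° from B; a 56° counterclockwise sweep puts P at bearing -34°, so P = B + 11.8·(cos -34°, sin -34°) = (-6.917, 5.202). Then |GP| = |P − G| = 8.655.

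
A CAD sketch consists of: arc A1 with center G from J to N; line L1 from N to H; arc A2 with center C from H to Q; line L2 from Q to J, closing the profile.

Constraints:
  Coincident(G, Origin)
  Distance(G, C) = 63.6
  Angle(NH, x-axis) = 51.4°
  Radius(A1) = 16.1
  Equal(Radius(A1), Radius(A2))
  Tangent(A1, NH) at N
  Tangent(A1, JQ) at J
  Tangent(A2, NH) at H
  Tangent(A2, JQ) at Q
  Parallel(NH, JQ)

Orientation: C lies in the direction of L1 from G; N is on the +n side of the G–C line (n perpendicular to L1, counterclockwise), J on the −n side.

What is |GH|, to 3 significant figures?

65.6

The slot axis is L1's direction at 51.4°, so u = (cos 51.4°, sin 51.4°) = (0.624, 0.782) and n = (−sin 51.4°, cos 51.4°) = (-0.782, 0.624). G is at the origin and C lies 63.6 along u from G, so C = 63.6·u = (39.7, 49.7). Tangency of A1 to both parallel lines with radius 16.1 puts N and J at G ± 16.1·n: N = (-12.6, 10.0), J = (12.6, -10.0). Equal radii place H and Q the same way about C: H = C + 16.1·n = (27.1, 59.7), Q = C − 16.1·n = (52.3, 39.7). Then |GH| = |H − G| = 65.6.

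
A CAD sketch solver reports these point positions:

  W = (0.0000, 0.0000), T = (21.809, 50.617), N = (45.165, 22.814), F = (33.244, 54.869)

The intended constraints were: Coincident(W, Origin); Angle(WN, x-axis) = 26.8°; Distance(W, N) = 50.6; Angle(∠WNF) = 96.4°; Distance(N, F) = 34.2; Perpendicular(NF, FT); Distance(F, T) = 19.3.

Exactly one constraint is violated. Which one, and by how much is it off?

Distance(F, T) = 19.3 — off by 7.10.

W = (0.00, 0.00) ✓; WN at 26.80° ✓; |WN| = 50.60 ✓; ∠WNF = 96.40° ✓; |NF| = 34.20 ✓; ∠(NF, FT) = 90.00° ✓; |FT| = 12.20 ✗.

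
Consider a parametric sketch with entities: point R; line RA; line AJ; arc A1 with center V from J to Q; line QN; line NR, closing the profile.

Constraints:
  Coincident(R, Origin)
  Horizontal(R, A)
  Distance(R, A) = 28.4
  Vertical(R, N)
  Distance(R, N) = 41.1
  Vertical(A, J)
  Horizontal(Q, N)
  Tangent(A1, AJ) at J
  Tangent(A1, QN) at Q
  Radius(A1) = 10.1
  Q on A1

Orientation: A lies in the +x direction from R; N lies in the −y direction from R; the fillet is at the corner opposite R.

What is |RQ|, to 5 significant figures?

44.990

The virtual corner opposite R is at (28.400, -41.100). Since A1 is tangent to AJ there, VJ ⟂ AJ and A1 meets QN tangentially, so VQ is at right angles to QN, with radius 10.1, so the center V sits 10.1 in from both sides at V = (18.300, -31.000). That places the tangent points at J = (28.400, -31.000) on AJ and Q = (18.300, -41.100) on QN. Then |RQ| = |Q − R| = 44.990.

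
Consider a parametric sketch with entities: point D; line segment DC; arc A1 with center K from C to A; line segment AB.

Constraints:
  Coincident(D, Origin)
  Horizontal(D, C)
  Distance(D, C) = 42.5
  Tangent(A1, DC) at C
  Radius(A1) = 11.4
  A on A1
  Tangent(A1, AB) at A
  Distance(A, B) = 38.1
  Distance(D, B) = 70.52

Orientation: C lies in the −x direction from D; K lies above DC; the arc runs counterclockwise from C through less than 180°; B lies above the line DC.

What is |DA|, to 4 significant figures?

36.22

Checks: ∠(KC, CD) = 90.00° ✓; |KC| = 11.40 ✓; |KA| = 11.40 ✓; ∠(KA, AB) = 90.00° ✓; |AB| = 38.10 ✓; |DB| = 70.52 ✓.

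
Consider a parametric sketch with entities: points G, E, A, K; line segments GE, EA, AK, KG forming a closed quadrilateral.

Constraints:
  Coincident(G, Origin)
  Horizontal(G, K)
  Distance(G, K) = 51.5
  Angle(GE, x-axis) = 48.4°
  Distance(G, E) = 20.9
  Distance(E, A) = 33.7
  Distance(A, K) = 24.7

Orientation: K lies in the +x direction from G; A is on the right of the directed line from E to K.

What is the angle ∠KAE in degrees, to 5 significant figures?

87.040°

Checks: GE at 48.40° ✓; |EA| = 33.70 ✓; |AK| = 24.70 ✓.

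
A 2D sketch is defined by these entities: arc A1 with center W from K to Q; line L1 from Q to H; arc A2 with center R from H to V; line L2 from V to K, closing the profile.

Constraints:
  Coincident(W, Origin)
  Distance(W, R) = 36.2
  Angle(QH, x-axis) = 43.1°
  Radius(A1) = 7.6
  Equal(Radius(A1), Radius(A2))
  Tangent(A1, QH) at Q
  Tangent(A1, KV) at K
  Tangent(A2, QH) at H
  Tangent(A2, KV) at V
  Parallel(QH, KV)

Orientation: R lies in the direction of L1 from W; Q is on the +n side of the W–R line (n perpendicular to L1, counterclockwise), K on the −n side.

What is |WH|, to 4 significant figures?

36.99

Tangency of A1 to both parallel lines with radius 7.6 puts Q and K at W ± 7.6·n: Q = (-5.193, 5.549), K = (5.193, -5.549). Equal radii place H and V the same way about R: H = R + 7.6·n = (21.24, 30.28), V = R − 7.6·n = (31.62, 19.19). Then |WH| = |H − W| = 36.99.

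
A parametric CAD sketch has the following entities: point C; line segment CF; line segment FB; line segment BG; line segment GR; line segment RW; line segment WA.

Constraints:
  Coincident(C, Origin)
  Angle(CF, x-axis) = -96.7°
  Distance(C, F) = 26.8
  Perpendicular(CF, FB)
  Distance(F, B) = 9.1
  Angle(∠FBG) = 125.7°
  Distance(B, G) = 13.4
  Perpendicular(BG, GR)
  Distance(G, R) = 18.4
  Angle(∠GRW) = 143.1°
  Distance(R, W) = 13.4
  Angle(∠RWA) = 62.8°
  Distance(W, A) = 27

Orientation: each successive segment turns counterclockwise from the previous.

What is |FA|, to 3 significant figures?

2.80

∠GRW = 143.1° gives RW at 174° from the x-axis; with |RW| = 13.4, W = (-12.0, -4.09). ∠RWA = 62.8° gives WA at -68.3° from the x-axis; with |WA| = 27.0, A = (-2.00, -29.2). Then |FA| = |A − F| = 2.80.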